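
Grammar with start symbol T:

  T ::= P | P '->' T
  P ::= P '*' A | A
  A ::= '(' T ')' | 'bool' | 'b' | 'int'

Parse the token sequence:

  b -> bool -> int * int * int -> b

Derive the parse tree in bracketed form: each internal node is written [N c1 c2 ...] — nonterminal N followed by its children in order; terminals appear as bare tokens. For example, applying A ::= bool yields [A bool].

[T [P [A b]] -> [T [P [A bool]] -> [T [P [P [P [A int]] * [A int]] * [A int]] -> [T [P [A b]]]]]]

T
P -> T
A -> T
b -> T
b -> P -> T
b -> A -> T
b -> bool -> T
b -> bool -> P -> T
b -> bool -> P * A -> T
b -> bool -> P * A * A -> T
b -> bool -> A * A * A -> T
b -> bool -> int * A * A -> T
b -> bool -> int * int * A -> T
b -> bool -> int * int * int -> T
b -> bool -> int * int * int -> P
b -> bool -> int * int * int -> A
b -> bool -> int * int * int -> b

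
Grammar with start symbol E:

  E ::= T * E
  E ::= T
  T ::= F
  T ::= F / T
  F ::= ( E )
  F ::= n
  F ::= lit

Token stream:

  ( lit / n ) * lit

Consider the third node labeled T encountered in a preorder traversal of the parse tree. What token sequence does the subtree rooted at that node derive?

[E [T [F ( [E [T [F lit] / [T [F n]]]] )]] * [E [T [F lit]]]]

n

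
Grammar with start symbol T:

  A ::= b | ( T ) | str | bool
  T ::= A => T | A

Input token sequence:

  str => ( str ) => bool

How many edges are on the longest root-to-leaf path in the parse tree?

5

[T [A str] => [T [A ( [T [A str]] )] => [T [A bool]]]]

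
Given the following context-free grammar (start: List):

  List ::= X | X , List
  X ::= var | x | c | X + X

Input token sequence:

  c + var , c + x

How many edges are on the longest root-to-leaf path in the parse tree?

4

[List [X [X c] + [X var]] , [List [X [X c] + [X x]]]]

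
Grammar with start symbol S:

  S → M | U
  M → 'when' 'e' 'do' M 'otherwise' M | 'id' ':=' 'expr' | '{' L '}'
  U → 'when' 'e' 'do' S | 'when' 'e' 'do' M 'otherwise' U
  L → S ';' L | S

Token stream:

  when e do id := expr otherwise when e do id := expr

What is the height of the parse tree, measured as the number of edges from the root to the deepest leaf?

5

[S [U when e do [M id := expr] otherwise [U when e do [S [M id := expr]]]]]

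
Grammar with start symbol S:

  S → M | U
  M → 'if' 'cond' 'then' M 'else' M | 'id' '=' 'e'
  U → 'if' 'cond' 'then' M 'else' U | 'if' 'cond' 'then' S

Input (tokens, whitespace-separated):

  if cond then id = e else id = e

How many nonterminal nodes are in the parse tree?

[S [M if cond then [M id = e] else [M id = e]]]

4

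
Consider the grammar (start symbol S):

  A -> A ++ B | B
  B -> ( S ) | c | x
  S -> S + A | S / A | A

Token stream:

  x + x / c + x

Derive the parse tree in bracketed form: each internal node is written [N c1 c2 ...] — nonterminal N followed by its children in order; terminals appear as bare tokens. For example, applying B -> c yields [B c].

S
S + A
S / A + A
S + A / A + A
A + A / A + A
B + A / A + A
x + A / A + A
x + B / A + A
x + x / A + A
x + x / B + A
x + x / c + A
x + x / c + B
x + x / c + x

[S [S [S [S [A [B x]]] + [A [B x]]] / [A [B c]]] + [A [B x]]]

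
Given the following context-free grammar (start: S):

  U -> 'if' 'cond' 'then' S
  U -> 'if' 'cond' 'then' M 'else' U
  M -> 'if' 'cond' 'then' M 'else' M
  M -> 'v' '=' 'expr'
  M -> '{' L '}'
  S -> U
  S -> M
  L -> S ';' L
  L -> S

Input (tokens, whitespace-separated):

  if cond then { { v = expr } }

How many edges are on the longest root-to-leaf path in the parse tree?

[S [U if cond then [S [M { [L [S [M { [L [S [M v = expr]]] }]]] }]]]]

10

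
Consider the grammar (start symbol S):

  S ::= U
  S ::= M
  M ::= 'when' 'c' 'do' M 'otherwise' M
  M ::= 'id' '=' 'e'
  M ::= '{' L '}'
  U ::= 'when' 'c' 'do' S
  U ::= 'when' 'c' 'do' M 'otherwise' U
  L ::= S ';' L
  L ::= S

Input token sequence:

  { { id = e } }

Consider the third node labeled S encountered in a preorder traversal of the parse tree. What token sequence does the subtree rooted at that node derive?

[S [M { [L [S [M { [L [S [M id = e]]] }]]] }]]

id = e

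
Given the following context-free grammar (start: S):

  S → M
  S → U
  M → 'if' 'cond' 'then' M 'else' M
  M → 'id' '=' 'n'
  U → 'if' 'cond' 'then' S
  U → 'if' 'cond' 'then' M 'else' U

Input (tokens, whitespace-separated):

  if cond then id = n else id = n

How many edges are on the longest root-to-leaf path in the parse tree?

3

[S [M if cond then [M id = n] else [M id = n]]]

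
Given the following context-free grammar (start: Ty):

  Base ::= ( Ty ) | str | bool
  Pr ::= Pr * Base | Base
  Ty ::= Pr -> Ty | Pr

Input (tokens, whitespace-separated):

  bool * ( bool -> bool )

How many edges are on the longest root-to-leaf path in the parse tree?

[Ty [Pr [Pr [Base bool]] * [Base ( [Ty [Pr [Base bool]] -> [Ty [Pr [Base bool]]]] )]]]

7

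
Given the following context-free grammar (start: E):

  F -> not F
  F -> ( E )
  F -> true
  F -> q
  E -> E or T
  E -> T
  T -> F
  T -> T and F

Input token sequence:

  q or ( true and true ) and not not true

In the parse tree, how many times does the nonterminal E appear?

[E [E [T [F q]]] or [T [T [F ( [E [T [T [F true]] and [F true]]] )]] and [F not [F not [F true]]]]]

3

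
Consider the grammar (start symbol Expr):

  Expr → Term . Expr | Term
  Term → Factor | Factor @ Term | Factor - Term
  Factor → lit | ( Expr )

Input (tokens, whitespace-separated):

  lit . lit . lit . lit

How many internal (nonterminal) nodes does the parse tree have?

[Expr [Term [Factor lit]] . [Expr [Term [Factor lit]] . [Expr [Term [Factor lit]] . [Expr [Term [Factor lit]]]]]]

12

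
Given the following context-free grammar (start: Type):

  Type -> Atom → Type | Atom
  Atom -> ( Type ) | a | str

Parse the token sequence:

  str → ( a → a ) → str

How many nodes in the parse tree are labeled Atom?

[Type [Atom str] → [Type [Atom ( [Type [Atom a] → [Type [Atom a]]] )] → [Type [Atom str]]]]

5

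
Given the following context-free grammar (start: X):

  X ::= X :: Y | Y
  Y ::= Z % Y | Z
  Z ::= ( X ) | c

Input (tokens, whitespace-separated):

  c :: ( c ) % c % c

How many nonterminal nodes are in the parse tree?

13

[X [X [Y [Z c]]] :: [Y [Z ( [X [Y [Z c]]] )] % [Y [Z c] % [Y [Z c]]]]]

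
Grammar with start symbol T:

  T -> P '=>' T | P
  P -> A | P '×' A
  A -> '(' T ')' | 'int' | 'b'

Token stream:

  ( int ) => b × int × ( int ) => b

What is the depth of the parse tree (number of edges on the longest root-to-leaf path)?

[T [P [A ( [T [P [A int]]] )]] => [T [P [P [P [A b]] × [A int]] × [A ( [T [P [A int]]] )]] => [T [P [A b]]]]]

7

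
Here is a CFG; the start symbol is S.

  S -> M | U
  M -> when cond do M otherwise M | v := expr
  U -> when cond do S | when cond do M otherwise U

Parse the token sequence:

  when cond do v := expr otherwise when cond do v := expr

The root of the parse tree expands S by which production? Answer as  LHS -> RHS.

S -> U

[S [U when cond do [M v := expr] otherwise [U when cond do [S [M v := expr]]]]]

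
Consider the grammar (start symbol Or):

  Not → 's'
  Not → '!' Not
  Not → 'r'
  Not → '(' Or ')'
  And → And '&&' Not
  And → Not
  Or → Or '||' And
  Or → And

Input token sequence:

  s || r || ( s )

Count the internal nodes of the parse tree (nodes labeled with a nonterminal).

[Or [Or [Or [And [Not s]]] || [And [Not r]]] || [And [Not ( [Or [And [Not s]]] )]]]

12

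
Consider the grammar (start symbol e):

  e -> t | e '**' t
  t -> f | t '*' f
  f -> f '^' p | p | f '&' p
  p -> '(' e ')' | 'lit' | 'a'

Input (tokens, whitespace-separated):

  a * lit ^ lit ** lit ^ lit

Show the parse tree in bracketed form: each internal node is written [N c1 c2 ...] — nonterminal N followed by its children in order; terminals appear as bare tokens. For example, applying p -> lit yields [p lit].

e
e ** t
t ** t
t * f ** t
f * f ** t
p * f ** t
a * f ** t
a * f ^ p ** t
a * p ^ p ** t
a * lit ^ p ** t
a * lit ^ lit ** t
a * lit ^ lit ** f
a * lit ^ lit ** f ^ p
a * lit ^ lit ** p ^ p
a * lit ^ lit ** lit ^ p
a * lit ^ lit ** lit ^ lit

[e [e [t [t [f [p a]]] * [f [f [p lit]] ^ [p lit]]]] ** [t [f [f [p lit]] ^ [p lit]]]]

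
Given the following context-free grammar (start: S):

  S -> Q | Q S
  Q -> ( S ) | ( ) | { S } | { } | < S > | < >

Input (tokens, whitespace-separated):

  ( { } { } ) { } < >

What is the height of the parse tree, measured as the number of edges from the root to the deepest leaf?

5

[S [Q ( [S [Q { }] [S [Q { }]]] )] [S [Q { }] [S [Q < >]]]]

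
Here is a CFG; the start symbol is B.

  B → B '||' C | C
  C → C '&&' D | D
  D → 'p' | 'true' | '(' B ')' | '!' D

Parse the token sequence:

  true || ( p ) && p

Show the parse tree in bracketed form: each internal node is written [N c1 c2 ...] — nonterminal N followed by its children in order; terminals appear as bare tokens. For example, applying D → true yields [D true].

[B [B [C [D true]]] || [C [C [D ( [B [C [D p]]] )]] && [D p]]]

B
B || C
C || C
D || C
true || C
true || C && D
true || D && D
true || ( B ) && D
true || ( C ) && D
true || ( D ) && D
true || ( p ) && D
true || ( p ) && p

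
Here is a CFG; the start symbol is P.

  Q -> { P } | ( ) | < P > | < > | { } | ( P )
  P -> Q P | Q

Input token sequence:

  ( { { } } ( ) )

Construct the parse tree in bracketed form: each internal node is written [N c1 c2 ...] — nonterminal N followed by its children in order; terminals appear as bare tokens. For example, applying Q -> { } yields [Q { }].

[P [Q ( [P [Q { [P [Q { }]] }] [P [Q ( )]]] )]]

P
Q
( P )
( Q P )
( { P } P )
( { Q } P )
( { { } } P )
( { { } } Q )
( { { } } ( ) )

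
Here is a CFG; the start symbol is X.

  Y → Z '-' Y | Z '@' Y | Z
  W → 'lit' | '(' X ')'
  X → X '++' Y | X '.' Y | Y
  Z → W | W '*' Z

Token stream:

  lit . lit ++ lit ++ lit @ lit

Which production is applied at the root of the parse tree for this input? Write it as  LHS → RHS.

[X [X [X [X [Y [Z [W lit]]]] . [Y [Z [W lit]]]] ++ [Y [Z [W lit]]]] ++ [Y [Z [W lit]] @ [Y [Z [W lit]]]]]

X → X '++' Y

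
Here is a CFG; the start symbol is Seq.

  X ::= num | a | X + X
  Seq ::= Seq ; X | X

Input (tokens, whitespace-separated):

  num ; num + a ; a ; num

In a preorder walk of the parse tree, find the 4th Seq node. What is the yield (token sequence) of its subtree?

num

[Seq [Seq [Seq [Seq [X num]] ; [X [X num] + [X a]]] ; [X a]] ; [X num]]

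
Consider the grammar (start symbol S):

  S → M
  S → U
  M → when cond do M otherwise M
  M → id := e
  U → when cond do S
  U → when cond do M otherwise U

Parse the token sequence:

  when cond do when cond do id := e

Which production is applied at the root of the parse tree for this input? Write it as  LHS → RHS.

S → U

[S [U when cond do [S [U when cond do [S [M id := e]]]]]]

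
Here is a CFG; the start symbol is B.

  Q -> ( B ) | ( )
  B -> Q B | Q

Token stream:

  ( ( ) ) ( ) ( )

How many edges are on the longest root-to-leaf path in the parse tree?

[B [Q ( [B [Q ( )]] )] [B [Q ( )] [B [Q ( )]]]]

4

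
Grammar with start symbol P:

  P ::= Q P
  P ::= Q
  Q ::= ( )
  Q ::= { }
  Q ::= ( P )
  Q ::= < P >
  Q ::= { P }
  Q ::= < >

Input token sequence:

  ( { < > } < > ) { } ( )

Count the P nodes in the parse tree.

6

[P [Q ( [P [Q { [P [Q < >]] }] [P [Q < >]]] )] [P [Q { }] [P [Q ( )]]]]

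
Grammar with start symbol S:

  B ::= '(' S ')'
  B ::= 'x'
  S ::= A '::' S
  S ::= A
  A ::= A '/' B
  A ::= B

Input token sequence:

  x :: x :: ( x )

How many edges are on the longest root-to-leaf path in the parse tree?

8

[S [A [B x]] :: [S [A [B x]] :: [S [A [B ( [S [A [B x]]] )]]]]]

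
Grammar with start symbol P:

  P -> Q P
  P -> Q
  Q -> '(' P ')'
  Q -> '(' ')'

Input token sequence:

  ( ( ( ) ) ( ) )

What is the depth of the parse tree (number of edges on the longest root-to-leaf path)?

[P [Q ( [P [Q ( [P [Q ( )]] )] [P [Q ( )]]] )]]

6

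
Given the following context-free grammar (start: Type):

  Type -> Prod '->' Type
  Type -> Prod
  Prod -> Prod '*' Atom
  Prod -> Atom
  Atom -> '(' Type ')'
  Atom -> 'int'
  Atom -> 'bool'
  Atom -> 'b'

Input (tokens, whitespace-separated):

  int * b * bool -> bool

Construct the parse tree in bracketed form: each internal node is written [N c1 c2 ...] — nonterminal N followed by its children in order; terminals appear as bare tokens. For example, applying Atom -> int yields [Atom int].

[Type [Prod [Prod [Prod [Atom int]] * [Atom b]] * [Atom bool]] -> [Type [Prod [Atom bool]]]]

Type
Prod -> Type
Prod * Atom -> Type
Prod * Atom * Atom -> Type
Atom * Atom * Atom -> Type
int * Atom * Atom -> Type
int * b * Atom -> Type
int * b * bool -> Type
int * b * bool -> Prod
int * b * bool -> Atom
int * b * bool -> bool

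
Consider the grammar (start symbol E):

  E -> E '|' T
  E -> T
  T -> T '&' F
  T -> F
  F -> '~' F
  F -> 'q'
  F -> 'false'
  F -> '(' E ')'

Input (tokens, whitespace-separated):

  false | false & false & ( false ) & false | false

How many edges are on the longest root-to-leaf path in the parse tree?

8

[E [E [E [T [F false]]] | [T [T [T [T [F false]] & [F false]] & [F ( [E [T [F false]]] )]] & [F false]]] | [T [F false]]]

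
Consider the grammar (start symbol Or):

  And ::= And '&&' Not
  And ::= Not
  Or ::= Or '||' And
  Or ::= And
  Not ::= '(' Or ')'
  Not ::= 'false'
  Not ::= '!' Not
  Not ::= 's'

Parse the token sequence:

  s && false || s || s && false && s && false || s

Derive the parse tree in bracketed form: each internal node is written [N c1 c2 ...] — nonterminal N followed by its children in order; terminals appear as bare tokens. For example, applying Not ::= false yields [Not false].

Or
Or || And
Or || And || And
Or || And || And || And
And || And || And || And
And && Not || And || And || And
Not && Not || And || And || And
s && Not || And || And || And
s && false || And || And || And
s && false || Not || And || And
s && false || s || And || And
s && false || s || And && Not || And
s && false || s || And && Not && Not || And
s && false || s || And && Not && Not && Not || And
s && false || s || Not && Not && Not && Not || And
s && false || s || s && Not && Not && Not || And
s && false || s || s && false && Not && Not || And
s && false || s || s && false && s && Not || And
s && false || s || s && false && s && false || And
s && false || s || s && false && s && false || Not
s && false || s || s && false && s && false || s

[Or [Or [Or [Or [And [And [Not s]] && [Not false]]] || [And [Not s]]] || [And [And [And [And [Not s]] && [Not false]] && [Not s]] && [Not false]]] || [And [Not s]]]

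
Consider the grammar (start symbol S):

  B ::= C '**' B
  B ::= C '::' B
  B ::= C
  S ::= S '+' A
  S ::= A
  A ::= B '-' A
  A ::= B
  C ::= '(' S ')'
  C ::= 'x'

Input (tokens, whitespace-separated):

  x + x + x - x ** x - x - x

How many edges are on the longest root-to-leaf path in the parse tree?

[S [S [S [A [B [C x]]]] + [A [B [C x]]]] + [A [B [C x]] - [A [B [C x] ** [B [C x]]] - [A [B [C x]] - [A [B [C x]]]]]]]

7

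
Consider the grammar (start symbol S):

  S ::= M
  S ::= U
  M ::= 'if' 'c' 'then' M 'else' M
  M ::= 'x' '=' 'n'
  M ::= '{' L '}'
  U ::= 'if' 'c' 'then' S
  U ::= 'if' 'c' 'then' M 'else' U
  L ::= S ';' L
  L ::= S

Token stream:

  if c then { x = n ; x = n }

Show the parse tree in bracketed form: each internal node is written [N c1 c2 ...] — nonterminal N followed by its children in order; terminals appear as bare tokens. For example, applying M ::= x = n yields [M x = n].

S
U
if c then S
if c then M
if c then { L }
if c then { S ; L }
if c then { M ; L }
if c then { x = n ; L }
if c then { x = n ; S }
if c then { x = n ; M }
if c then { x = n ; x = n }

[S [U if c then [S [M { [L [S [M x = n]] ; [L [S [M x = n]]]] }]]]]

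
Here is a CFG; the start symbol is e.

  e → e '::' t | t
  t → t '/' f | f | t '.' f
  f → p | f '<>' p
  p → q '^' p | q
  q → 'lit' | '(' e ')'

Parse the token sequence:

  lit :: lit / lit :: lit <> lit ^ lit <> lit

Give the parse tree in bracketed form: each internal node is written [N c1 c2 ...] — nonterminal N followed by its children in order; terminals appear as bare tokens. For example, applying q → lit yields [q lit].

[e [e [e [t [f [p [q lit]]]]] :: [t [t [f [p [q lit]]]] / [f [p [q lit]]]]] :: [t [f [f [f [p [q lit]]] <> [p [q lit] ^ [p [q lit]]]] <> [p [q lit]]]]]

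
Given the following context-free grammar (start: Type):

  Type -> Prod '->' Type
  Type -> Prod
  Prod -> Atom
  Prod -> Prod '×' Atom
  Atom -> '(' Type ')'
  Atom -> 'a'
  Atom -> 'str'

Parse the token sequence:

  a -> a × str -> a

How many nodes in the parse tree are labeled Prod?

[Type [Prod [Atom a]] -> [Type [Prod [Prod [Atom a]] × [Atom str]] -> [Type [Prod [Atom a]]]]]

4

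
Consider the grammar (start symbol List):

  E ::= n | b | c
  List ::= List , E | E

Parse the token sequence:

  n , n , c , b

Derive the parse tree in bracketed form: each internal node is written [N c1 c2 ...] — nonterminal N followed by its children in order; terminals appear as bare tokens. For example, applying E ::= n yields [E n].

List
List , E
List , E , E
List , E , E , E
E , E , E , E
n , E , E , E
n , n , E , E
n , n , c , E
n , n , c , b

[List [List [List [List [E n]] , [E n]] , [E c]] , [E b]]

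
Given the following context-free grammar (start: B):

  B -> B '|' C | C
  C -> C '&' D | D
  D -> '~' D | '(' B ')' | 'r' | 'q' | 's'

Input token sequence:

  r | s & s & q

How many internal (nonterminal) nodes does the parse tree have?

[B [B [C [D r]]] | [C [C [C [D s]] & [D s]] & [D q]]]

10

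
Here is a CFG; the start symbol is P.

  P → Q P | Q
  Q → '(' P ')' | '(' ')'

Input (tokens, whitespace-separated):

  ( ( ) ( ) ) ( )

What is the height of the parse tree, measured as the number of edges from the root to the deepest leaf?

[P [Q ( [P [Q ( )] [P [Q ( )]]] )] [P [Q ( )]]]

5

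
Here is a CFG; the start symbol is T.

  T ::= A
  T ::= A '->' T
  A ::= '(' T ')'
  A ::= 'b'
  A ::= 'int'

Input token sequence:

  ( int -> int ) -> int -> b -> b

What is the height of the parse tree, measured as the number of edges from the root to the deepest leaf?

5

[T [A ( [T [A int] -> [T [A int]]] )] -> [T [A int] -> [T [A b] -> [T [A b]]]]]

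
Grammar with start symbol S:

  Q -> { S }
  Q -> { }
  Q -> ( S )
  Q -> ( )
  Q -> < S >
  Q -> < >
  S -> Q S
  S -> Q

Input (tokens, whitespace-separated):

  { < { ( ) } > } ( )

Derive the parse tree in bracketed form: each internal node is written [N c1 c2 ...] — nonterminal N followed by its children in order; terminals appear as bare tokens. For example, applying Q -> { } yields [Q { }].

[S [Q { [S [Q < [S [Q { [S [Q ( )]] }]] >]] }] [S [Q ( )]]]

S
Q S
{ S } S
{ Q } S
{ < S > } S
{ < Q > } S
{ < { S } > } S
{ < { Q } > } S
{ < { ( ) } > } S
{ < { ( ) } > } Q
{ < { ( ) } > } ( )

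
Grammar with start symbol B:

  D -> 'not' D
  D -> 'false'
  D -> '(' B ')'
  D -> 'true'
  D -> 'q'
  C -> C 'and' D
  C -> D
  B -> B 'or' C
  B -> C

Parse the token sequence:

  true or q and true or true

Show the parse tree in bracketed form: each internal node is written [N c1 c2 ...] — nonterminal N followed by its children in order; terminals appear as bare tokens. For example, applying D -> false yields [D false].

B
B or C
B or C or C
C or C or C
D or C or C
true or C or C
true or C and D or C
true or D and D or C
true or q and D or C
true or q and true or C
true or q and true or D
true or q and true or true

[B [B [B [C [D true]]] or [C [C [D q]] and [D true]]] or [C [D true]]]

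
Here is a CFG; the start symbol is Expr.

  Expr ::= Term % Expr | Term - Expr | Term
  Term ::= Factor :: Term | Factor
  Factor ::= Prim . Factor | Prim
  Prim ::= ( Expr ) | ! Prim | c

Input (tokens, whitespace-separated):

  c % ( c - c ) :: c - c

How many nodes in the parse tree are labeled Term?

[Expr [Term [Factor [Prim c]]] % [Expr [Term [Factor [Prim ( [Expr [Term [Factor [Prim c]]] - [Expr [Term [Factor [Prim c]]]]] )]] :: [Term [Factor [Prim c]]]] - [Expr [Term [Factor [Prim c]]]]]]

6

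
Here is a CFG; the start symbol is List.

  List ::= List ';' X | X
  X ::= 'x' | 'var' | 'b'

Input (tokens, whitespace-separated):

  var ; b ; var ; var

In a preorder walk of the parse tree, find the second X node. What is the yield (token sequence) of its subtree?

b

[List [List [List [List [X var]] ; [X b]] ; [X var]] ; [X var]]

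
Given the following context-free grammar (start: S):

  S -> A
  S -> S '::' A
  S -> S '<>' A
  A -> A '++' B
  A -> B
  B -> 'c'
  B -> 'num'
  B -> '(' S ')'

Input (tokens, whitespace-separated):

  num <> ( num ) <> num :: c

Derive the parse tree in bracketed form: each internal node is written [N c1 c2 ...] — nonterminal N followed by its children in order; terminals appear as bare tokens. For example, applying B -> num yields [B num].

[S [S [S [S [A [B num]]] <> [A [B ( [S [A [B num]]] )]]] <> [A [B num]]] :: [A [B c]]]

S
S :: A
S <> A :: A
S <> A <> A :: A
A <> A <> A :: A
B <> A <> A :: A
num <> A <> A :: A
num <> B <> A :: A
num <> ( S ) <> A :: A
num <> ( A ) <> A :: A
num <> ( B ) <> A :: A
num <> ( num ) <> A :: A
num <> ( num ) <> B :: A
num <> ( num ) <> num :: A
num <> ( num ) <> num :: B
num <> ( num ) <> num :: c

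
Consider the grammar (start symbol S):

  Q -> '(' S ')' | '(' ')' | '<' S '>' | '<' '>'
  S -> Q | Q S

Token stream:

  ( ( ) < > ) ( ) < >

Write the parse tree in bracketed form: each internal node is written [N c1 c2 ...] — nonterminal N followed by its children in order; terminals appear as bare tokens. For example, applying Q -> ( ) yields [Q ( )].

[S [Q ( [S [Q ( )] [S [Q < >]]] )] [S [Q ( )] [S [Q < >]]]]

S
Q S
( S ) S
( Q S ) S
( ( ) S ) S
( ( ) Q ) S
( ( ) < > ) S
( ( ) < > ) Q S
( ( ) < > ) ( ) S
( ( ) < > ) ( ) Q
( ( ) < > ) ( ) < >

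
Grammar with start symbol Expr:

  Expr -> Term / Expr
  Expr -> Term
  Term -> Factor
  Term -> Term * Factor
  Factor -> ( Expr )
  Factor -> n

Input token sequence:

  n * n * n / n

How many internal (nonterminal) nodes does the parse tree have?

[Expr [Term [Term [Term [Factor n]] * [Factor n]] * [Factor n]] / [Expr [Term [Factor n]]]]

10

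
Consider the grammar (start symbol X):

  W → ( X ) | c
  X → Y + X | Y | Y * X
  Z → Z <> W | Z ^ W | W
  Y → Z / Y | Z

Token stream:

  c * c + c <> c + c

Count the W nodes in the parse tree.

[X [Y [Z [W c]]] * [X [Y [Z [W c]]] + [X [Y [Z [Z [W c]] <> [W c]]] + [X [Y [Z [W c]]]]]]]

5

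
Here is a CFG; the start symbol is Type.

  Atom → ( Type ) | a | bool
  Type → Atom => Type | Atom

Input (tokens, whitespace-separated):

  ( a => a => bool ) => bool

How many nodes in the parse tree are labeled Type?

[Type [Atom ( [Type [Atom a] => [Type [Atom a] => [Type [Atom bool]]]] )] => [Type [Atom bool]]]

5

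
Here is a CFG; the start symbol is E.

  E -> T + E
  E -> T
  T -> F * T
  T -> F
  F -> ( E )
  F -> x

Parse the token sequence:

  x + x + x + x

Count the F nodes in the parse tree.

[E [T [F x]] + [E [T [F x]] + [E [T [F x]] + [E [T [F x]]]]]]

4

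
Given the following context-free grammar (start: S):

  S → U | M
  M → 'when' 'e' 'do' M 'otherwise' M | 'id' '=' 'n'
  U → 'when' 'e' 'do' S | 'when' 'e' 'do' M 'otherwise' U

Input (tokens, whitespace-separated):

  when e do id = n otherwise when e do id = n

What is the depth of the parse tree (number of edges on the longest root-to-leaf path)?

5

[S [U when e do [M id = n] otherwise [U when e do [S [M id = n]]]]]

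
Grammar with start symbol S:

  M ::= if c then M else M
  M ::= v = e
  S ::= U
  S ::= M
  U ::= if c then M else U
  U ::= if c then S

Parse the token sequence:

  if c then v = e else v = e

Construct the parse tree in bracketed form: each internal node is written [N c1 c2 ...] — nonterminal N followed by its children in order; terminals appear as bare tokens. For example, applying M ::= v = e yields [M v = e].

[S [M if c then [M v = e] else [M v = e]]]

S
M
if c then M else M
if c then v = e else M
if c then v = e else v = e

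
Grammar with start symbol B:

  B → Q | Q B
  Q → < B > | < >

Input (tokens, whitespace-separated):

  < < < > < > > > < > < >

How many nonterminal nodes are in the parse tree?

12

[B [Q < [B [Q < [B [Q < >] [B [Q < >]]] >]] >] [B [Q < >] [B [Q < >]]]]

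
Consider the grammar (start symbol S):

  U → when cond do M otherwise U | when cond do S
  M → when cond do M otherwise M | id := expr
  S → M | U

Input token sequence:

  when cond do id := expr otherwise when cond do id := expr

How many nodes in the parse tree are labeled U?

[S [U when cond do [M id := expr] otherwise [U when cond do [S [M id := expr]]]]]

2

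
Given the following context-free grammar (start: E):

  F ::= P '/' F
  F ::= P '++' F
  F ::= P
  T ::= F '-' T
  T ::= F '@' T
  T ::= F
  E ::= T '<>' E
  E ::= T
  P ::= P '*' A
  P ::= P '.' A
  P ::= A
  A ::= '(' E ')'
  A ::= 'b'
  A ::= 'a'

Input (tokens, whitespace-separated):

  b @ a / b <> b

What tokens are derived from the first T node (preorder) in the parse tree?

b @ a / b

[E [T [F [P [A b]]] @ [T [F [P [A a]] / [F [P [A b]]]]]] <> [E [T [F [P [A b]]]]]]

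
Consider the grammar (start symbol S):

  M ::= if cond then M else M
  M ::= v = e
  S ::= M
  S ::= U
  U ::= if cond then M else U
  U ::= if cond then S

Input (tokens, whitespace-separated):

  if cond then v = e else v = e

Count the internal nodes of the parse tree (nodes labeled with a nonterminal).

4

[S [M if cond then [M v = e] else [M v = e]]]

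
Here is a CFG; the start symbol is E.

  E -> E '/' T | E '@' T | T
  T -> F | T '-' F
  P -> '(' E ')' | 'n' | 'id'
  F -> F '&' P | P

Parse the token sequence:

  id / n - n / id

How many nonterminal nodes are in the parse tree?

15

[E [E [E [T [F [P id]]]] / [T [T [F [P n]]] - [F [P n]]]] / [T [F [P id]]]]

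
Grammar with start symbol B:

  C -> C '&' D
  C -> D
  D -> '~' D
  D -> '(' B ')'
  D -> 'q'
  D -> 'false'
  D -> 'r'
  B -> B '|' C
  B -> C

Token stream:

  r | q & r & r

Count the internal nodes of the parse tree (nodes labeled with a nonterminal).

[B [B [C [D r]]] | [C [C [C [D q]] & [D r]] & [D r]]]

10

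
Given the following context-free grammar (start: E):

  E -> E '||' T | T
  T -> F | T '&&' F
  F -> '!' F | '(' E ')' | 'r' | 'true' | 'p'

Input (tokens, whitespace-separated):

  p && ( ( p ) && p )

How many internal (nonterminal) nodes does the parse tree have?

[E [T [T [F p]] && [F ( [E [T [T [F ( [E [T [F p]]] )]] && [F p]]] )]]]

13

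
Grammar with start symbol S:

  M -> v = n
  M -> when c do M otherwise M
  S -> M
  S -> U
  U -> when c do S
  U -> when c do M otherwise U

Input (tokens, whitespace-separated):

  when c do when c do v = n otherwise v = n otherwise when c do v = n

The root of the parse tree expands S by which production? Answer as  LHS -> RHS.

S -> U

[S [U when c do [M when c do [M v = n] otherwise [M v = n]] otherwise [U when c do [S [M v = n]]]]]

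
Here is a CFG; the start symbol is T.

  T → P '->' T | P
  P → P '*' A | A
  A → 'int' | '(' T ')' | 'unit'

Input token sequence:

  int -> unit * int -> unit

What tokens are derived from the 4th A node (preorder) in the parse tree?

unit

[T [P [A int]] -> [T [P [P [A unit]] * [A int]] -> [T [P [A unit]]]]]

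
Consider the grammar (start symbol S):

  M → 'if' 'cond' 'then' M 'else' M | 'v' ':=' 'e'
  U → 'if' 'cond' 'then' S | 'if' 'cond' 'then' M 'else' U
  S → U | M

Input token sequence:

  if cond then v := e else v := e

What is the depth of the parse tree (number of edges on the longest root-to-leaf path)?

[S [M if cond then [M v := e] else [M v := e]]]

3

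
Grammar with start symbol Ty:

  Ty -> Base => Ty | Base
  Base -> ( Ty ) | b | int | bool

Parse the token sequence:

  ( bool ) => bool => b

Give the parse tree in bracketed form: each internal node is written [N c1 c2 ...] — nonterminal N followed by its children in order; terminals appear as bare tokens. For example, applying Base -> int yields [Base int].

[Ty [Base ( [Ty [Base bool]] )] => [Ty [Base bool] => [Ty [Base b]]]]

Ty
Base => Ty
( Ty ) => Ty
( Base ) => Ty
( bool ) => Ty
( bool ) => Base => Ty
( bool ) => bool => Ty
( bool ) => bool => Base
( bool ) => bool => b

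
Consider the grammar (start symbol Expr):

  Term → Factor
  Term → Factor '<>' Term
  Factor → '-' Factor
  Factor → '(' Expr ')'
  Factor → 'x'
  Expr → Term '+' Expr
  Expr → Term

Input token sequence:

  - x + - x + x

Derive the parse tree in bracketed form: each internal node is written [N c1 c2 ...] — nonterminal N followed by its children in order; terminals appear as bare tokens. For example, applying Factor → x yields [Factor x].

Expr
Term + Expr
Factor + Expr
- Factor + Expr
- x + Expr
- x + Term + Expr
- x + Factor + Expr
- x + - Factor + Expr
- x + - x + Expr
- x + - x + Term
- x + - x + Factor
- x + - x + x

[Expr [Term [Factor - [Factor x]]] + [Expr [Term [Factor - [Factor x]]] + [Expr [Term [Factor x]]]]]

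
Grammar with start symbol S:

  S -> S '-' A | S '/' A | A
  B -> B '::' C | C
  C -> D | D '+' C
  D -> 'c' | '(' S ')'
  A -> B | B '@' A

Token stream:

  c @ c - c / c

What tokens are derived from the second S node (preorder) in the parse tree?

c @ c - c

[S [S [S [A [B [C [D c]]] @ [A [B [C [D c]]]]]] - [A [B [C [D c]]]]] / [A [B [C [D c]]]]]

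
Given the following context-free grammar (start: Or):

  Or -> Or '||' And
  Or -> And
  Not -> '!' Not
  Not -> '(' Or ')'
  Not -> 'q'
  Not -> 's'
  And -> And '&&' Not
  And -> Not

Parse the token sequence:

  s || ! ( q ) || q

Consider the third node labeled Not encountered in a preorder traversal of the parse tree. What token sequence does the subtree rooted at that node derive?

[Or [Or [Or [And [Not s]]] || [And [Not ! [Not ( [Or [And [Not q]]] )]]]] || [And [Not q]]]

( q )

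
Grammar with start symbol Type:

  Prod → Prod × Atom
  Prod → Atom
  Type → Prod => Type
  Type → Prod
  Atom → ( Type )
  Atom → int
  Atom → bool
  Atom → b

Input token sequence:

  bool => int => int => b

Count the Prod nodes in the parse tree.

4

[Type [Prod [Atom bool]] => [Type [Prod [Atom int]] => [Type [Prod [Atom int]] => [Type [Prod [Atom b]]]]]]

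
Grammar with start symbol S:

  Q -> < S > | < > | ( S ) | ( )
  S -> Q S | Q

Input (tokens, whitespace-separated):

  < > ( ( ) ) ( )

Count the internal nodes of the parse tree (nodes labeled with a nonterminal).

[S [Q < >] [S [Q ( [S [Q ( )]] )] [S [Q ( )]]]]

8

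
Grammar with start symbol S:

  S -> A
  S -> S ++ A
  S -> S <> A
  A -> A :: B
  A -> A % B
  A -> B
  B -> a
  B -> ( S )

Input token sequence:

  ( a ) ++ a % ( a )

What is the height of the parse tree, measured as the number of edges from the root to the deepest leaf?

[S [S [A [B ( [S [A [B a]]] )]]] ++ [A [A [B a]] % [B ( [S [A [B a]]] )]]]

7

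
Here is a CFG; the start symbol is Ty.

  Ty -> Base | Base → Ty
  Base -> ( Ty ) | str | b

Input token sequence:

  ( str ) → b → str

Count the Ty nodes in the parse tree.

[Ty [Base ( [Ty [Base str]] )] → [Ty [Base b] → [Ty [Base str]]]]

4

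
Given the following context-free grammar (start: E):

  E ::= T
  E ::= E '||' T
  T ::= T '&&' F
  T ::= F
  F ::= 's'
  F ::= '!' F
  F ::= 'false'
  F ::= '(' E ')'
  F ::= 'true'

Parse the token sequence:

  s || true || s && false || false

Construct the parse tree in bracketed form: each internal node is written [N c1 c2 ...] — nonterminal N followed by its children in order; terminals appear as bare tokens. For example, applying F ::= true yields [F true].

E
E || T
E || T || T
E || T || T || T
T || T || T || T
F || T || T || T
s || T || T || T
s || F || T || T
s || true || T || T
s || true || T && F || T
s || true || F && F || T
s || true || s && F || T
s || true || s && false || T
s || true || s && false || F
s || true || s && false || false

[E [E [E [E [T [F s]]] || [T [F true]]] || [T [T [F s]] && [F false]]] || [T [F false]]]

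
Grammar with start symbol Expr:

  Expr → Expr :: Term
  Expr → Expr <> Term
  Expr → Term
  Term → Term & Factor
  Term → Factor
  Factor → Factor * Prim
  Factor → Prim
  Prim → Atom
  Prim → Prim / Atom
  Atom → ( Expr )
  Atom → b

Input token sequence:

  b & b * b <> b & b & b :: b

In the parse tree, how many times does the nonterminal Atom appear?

7

[Expr [Expr [Expr [Term [Term [Factor [Prim [Atom b]]]] & [Factor [Factor [Prim [Atom b]]] * [Prim [Atom b]]]]] <> [Term [Term [Term [Factor [Prim [Atom b]]]] & [Factor [Prim [Atom b]]]] & [Factor [Prim [Atom b]]]]] :: [Term [Factor [Prim [Atom b]]]]]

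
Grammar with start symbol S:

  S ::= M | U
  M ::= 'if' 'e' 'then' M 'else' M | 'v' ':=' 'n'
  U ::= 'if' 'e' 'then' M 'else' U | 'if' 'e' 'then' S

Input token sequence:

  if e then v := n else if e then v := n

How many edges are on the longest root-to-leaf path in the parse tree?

[S [U if e then [M v := n] else [U if e then [S [M v := n]]]]]

5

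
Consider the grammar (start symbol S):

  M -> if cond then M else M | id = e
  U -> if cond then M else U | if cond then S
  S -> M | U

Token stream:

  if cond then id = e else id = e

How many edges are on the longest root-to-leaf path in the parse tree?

3

[S [M if cond then [M id = e] else [M id = e]]]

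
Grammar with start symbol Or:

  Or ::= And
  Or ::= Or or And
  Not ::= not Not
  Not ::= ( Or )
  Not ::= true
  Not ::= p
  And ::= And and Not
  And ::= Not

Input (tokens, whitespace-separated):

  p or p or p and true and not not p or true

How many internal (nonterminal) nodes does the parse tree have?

[Or [Or [Or [Or [And [Not p]]] or [And [Not p]]] or [And [And [And [Not p]] and [Not true]] and [Not not [Not not [Not p]]]]] or [And [Not true]]]

18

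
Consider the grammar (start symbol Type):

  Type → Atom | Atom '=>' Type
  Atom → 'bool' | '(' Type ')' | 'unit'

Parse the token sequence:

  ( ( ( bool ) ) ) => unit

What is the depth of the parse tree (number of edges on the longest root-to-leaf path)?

[Type [Atom ( [Type [Atom ( [Type [Atom ( [Type [Atom bool]] )]] )]] )] => [Type [Atom unit]]]

8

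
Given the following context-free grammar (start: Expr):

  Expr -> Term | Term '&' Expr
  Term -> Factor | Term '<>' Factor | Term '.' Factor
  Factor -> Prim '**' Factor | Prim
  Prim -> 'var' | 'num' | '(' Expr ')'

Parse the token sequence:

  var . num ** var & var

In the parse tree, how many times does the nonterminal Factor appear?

[Expr [Term [Term [Factor [Prim var]]] . [Factor [Prim num] ** [Factor [Prim var]]]] & [Expr [Term [Factor [Prim var]]]]]

4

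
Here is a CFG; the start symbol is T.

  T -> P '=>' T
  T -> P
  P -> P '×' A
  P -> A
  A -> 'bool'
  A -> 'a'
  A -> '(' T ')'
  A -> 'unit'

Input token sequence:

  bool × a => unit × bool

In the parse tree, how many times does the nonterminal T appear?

[T [P [P [A bool]] × [A a]] => [T [P [P [A unit]] × [A bool]]]]

2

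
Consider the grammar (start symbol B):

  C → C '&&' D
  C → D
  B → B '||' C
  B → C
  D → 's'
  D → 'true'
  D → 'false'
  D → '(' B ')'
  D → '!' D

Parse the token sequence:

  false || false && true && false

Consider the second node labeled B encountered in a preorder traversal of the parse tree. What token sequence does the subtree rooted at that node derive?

false

[B [B [C [D false]]] || [C [C [C [D false]] && [D true]] && [D false]]]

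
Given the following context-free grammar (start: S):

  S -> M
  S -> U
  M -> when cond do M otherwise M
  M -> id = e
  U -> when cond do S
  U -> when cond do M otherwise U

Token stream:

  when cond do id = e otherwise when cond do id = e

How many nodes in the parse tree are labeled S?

[S [U when cond do [M id = e] otherwise [U when cond do [S [M id = e]]]]]

2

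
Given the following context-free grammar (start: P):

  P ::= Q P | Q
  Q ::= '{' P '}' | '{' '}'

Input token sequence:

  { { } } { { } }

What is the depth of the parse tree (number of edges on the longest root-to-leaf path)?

5

[P [Q { [P [Q { }]] }] [P [Q { [P [Q { }]] }]]]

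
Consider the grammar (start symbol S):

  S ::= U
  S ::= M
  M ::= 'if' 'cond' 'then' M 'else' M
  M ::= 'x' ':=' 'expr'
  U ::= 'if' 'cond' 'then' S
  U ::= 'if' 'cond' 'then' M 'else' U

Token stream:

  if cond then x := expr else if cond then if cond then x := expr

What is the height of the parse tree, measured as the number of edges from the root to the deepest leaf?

[S [U if cond then [M x := expr] else [U if cond then [S [U if cond then [S [M x := expr]]]]]]]

7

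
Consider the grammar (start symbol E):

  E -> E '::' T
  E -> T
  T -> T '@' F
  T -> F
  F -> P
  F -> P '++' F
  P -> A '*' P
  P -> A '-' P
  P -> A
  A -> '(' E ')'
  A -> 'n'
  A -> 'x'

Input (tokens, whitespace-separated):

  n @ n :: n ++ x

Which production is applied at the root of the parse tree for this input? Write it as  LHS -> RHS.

[E [E [T [T [F [P [A n]]]] @ [F [P [A n]]]]] :: [T [F [P [A n]] ++ [F [P [A x]]]]]]

E -> E '::' T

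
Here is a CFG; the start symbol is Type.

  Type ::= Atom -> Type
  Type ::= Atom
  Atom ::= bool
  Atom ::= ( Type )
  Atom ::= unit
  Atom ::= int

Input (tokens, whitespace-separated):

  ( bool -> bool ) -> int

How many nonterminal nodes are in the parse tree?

8

[Type [Atom ( [Type [Atom bool] -> [Type [Atom bool]]] )] -> [Type [Atom int]]]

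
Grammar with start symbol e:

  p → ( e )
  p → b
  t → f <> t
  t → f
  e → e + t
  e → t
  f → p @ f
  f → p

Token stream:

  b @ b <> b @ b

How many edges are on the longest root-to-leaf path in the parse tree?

6

[e [t [f [p b] @ [f [p b]]] <> [t [f [p b] @ [f [p b]]]]]]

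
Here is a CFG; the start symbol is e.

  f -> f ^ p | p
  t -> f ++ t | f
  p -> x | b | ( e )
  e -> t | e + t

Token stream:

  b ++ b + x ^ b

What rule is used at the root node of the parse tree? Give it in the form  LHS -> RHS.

e -> e + t

[e [e [t [f [p b]] ++ [t [f [p b]]]]] + [t [f [f [p x]] ^ [p b]]]]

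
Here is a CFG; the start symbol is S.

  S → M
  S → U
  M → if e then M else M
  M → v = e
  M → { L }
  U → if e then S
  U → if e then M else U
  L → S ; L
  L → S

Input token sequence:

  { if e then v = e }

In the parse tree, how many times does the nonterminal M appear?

[S [M { [L [S [U if e then [S [M v = e]]]]] }]]

2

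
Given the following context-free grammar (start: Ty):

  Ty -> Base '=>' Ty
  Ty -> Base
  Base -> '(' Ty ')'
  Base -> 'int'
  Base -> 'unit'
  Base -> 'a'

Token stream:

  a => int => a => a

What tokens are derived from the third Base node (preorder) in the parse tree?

[Ty [Base a] => [Ty [Base int] => [Ty [Base a] => [Ty [Base a]]]]]

a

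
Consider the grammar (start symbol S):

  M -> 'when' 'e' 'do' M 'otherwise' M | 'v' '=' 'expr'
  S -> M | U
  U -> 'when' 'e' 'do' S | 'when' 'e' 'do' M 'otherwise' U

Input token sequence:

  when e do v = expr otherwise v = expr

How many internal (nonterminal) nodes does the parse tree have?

4

[S [M when e do [M v = expr] otherwise [M v = expr]]]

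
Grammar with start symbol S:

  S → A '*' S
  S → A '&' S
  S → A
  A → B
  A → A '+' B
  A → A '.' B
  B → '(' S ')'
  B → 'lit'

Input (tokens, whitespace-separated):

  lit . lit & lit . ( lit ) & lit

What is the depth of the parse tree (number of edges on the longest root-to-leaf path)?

7

[S [A [A [B lit]] . [B lit]] & [S [A [A [B lit]] . [B ( [S [A [B lit]]] )]] & [S [A [B lit]]]]]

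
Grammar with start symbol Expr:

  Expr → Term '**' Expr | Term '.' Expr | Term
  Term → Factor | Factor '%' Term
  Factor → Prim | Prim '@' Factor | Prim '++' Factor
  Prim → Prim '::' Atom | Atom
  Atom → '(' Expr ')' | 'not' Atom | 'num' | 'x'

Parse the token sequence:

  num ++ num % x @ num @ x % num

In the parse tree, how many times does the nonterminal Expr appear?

[Expr [Term [Factor [Prim [Atom num]] ++ [Factor [Prim [Atom num]]]] % [Term [Factor [Prim [Atom x]] @ [Factor [Prim [Atom num]] @ [Factor [Prim [Atom x]]]]] % [Term [Factor [Prim [Atom num]]]]]]]

1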